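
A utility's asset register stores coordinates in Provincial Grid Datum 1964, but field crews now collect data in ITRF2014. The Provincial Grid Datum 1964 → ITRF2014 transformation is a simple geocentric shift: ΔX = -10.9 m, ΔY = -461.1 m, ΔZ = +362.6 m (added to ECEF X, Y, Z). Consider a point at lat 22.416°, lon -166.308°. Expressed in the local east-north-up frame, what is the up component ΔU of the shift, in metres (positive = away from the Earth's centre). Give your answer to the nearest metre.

At φ = 22.416°, λ = -166.308°: sin φ = 0.381329, cos φ = 0.924440, sin λ = -0.236702, cos λ = -0.971582.
ΔU = cos φ cos λ·ΔX + cos φ sin λ·ΔY + sin φ·ΔZ = (0.924440)(-0.971582)(-10.9) + (0.924440)(-0.236702)(-461.1) + (0.381329)(362.6) = 248.96 m.

ΔU = 249 m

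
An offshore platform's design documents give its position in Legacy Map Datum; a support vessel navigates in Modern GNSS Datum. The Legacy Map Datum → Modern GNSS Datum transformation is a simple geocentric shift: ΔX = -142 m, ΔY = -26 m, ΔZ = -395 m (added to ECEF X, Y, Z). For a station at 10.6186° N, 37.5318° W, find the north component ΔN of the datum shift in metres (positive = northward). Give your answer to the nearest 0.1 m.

At φ = 10.6186°, λ = -37.5318°: sin φ = 0.184270, cos φ = 0.982876, sin λ = -0.609202, cos λ = 0.793015.
ΔN = −sin φ cos λ·ΔX − sin φ sin λ·ΔY + cos φ·ΔZ = −(0.184270)(0.793015)(-142) − (0.184270)(-0.609202)(-26) + (0.982876)(-395) = -370.40 m.

ΔN = -370.4 m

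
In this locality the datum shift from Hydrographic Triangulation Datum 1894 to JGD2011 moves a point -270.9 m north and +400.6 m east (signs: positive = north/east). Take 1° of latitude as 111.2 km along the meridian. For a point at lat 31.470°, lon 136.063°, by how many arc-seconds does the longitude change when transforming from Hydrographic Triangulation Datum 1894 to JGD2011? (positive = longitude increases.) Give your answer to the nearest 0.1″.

At latitude 31.470°, cos φ = 0.852914.
1° of longitude at this latitude = 111.2 × cos φ = 94.84 km, so Δλ = 400.6 / 94844.0 = 0.0042238° = 15.206″.

Δλ = 15.2″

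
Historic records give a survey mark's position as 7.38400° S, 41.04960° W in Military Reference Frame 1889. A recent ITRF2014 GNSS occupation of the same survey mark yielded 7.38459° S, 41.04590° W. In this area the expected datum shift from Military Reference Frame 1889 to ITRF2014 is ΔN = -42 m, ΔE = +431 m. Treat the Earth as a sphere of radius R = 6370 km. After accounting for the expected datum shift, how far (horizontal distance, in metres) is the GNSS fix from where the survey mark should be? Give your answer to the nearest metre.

33 m

Observed coordinate differences: Δφ = -0.00059°, Δλ = +0.00370°.
Converting to metres (1° lat = 111177 m, cos φ = 0.991707): observed ΔN = -65.6 m, observed ΔE = 407.9 m.
Subtracting the expected shift leaves a residual of -65.6 − (-42) = -23.6 m north and 407.9 − (431) = -23.1 m east.
Residual distance = √((-23.6)² + (-23.1)²) = 33.0 m.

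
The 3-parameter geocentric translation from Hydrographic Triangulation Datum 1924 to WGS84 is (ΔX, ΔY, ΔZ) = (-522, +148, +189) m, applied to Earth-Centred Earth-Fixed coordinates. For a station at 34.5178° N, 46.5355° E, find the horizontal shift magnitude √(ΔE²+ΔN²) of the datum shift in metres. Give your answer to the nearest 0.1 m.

At φ = 34.5178°, λ = 46.5355°: sin φ = 0.566662, cos φ = 0.823950, sin λ = 0.725801, cos λ = 0.687905.
ΔE = −sin λ·ΔX + cos λ·ΔY = −(0.725801)·(-522) + (0.687905)·(148) = 480.68 m.
ΔN = −sin φ cos λ·ΔX − sin φ sin λ·ΔY + cos φ·ΔZ = −(0.566662)(0.687905)(-522) − (0.566662)(0.725801)(148) + (0.823950)(189) = 298.34 m.
Horizontal magnitude = √(ΔE² + ΔN²) = √(480.68² + 298.34²) = 565.74 m.

565.7 m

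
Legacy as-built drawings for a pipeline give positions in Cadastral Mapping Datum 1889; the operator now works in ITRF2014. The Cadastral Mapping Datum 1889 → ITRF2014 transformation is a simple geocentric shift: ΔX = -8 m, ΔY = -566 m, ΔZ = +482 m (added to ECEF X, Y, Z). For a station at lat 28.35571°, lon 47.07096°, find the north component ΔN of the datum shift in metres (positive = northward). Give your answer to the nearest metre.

The local north axis is (−sin φ cos λ, −sin φ sin λ, cos φ), giving ΔN = 2.588 + 196.828 + 424.168 = 623.58 m.

ΔN = 624 m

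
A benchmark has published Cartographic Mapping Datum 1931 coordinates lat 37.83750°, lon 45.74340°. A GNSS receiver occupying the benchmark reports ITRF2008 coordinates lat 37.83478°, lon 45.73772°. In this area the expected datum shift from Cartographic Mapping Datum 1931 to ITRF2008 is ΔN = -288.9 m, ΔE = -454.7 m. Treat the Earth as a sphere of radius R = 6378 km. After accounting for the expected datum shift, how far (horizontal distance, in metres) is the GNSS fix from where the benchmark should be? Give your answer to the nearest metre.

47 m

Observed coordinate differences: Δφ = -0.00272°, Δλ = -0.00568°.
Converting to metres (1° lat = 111317 m, cos φ = 0.789754): observed ΔN = -302.8 m, observed ΔE = -499.3 m.
Subtracting the expected shift leaves a residual of -302.8 − (-288.9) = -13.9 m north and -499.3 − (-454.7) = -44.6 m east.
Residual distance = √((-13.9)² + (-44.6)²) = 46.8 m.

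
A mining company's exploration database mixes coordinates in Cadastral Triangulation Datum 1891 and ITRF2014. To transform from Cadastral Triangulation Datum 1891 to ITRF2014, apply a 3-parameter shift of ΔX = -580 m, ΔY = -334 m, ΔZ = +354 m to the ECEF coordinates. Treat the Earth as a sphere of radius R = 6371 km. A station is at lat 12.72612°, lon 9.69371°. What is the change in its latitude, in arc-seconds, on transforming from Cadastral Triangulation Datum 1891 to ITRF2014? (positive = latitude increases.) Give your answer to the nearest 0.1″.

sin φ = 0.220291, cos φ = 0.975434, sin λ = 0.168381, cos λ = 0.985722.
North component: ΔN = −sin φ cos λ·ΔX − sin φ sin λ·ΔY + cos φ·ΔZ = −(0.220291)(0.985722)(-580) − (0.220291)(0.168381)(-334) + (0.975434)(354) = 483.64 m.
1° of latitude spans πR/180 = 111195 m, so Δφ = 483.64 / 111195 × 3600 = 15.658″.

Δφ = 15.7″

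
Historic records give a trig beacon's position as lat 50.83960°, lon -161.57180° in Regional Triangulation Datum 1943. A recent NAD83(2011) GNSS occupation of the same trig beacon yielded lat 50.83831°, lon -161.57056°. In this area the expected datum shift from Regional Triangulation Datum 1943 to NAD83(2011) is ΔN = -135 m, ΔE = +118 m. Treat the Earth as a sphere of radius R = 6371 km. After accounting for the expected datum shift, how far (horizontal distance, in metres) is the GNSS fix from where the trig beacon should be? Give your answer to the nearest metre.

32 m

Observed coordinate differences: Δφ = -0.00129°, Δλ = +0.00124°.
Converting to metres (1° lat = 111195 m, cos φ = 0.631494): observed ΔN = -143.4 m, observed ΔE = 87.1 m.
Subtracting the expected shift leaves a residual of -143.4 − (-135) = -8.4 m north and 87.1 − (118) = -30.9 m east.
Residual distance = √((-8.4)² + (-30.9)²) = 32.1 m.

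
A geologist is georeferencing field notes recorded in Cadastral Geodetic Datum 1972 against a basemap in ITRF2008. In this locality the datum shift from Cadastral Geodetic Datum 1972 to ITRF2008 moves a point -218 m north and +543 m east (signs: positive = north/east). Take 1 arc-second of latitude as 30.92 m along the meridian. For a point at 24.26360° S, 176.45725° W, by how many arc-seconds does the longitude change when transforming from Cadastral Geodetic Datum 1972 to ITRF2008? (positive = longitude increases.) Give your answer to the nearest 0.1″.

At latitude -24.26360°, cos φ = 0.911665.
1″ of longitude at this latitude = 30.92 × cos φ = 28.1887 m, so Δλ = 543.0 / 28.1887 = 19.263″.

Δλ = 19.3″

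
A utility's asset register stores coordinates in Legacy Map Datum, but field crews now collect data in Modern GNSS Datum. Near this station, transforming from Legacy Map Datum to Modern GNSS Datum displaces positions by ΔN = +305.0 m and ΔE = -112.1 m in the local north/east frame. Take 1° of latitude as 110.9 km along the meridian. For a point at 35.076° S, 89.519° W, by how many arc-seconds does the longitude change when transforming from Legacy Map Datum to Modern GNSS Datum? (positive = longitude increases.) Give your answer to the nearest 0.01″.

At latitude -35.076°, cos φ = 0.818391.
1° of longitude at this latitude = 110.9 × cos φ = 90.76 km, so Δλ = -112.1 / 90759.5 = -0.0012351° = -4.446″.

Δλ = -4.45″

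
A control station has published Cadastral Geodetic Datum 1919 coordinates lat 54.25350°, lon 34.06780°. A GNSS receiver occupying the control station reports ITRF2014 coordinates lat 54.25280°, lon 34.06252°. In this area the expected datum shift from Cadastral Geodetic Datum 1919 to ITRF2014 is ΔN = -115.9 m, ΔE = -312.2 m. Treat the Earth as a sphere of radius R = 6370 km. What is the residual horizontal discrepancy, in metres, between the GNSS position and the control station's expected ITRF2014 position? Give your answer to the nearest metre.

49 m

Observed coordinate differences: Δφ = -0.00070°, Δλ = -0.00528°.
Converting to metres (1° lat = 111177 m, cos φ = 0.584200): observed ΔN = -77.8 m, observed ΔE = -342.9 m.
Subtracting the expected shift leaves a residual of -77.8 − (-115.9) = 38.1 m north and -342.9 − (-312.2) = -30.7 m east.
Residual distance = √(38.1² + (-30.7)²) = 48.9 m.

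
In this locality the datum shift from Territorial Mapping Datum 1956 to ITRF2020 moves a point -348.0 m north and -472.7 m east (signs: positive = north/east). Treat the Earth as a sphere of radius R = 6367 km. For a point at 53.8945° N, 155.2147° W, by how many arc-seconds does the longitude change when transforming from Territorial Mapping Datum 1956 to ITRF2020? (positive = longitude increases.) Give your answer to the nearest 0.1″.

At latitude 53.8945°, cos φ = 0.589274.
One radian of longitude at latitude φ spans R cos φ, so Δλ = ΔE / (R cos φ) = -472.7 / (6367000 × 0.589274) = -1.2599e-04 rad = -25.987″.

Δλ = -26.0″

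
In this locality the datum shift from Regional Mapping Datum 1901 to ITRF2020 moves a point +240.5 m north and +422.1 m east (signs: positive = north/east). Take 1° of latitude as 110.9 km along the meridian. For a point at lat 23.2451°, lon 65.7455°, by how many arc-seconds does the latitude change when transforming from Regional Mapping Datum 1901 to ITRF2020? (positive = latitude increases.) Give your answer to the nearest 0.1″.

1° of latitude = 110.9 km, so Δφ = 240.5 / 110900 = 0.0021686° = 7.807″.

Δφ = 7.8″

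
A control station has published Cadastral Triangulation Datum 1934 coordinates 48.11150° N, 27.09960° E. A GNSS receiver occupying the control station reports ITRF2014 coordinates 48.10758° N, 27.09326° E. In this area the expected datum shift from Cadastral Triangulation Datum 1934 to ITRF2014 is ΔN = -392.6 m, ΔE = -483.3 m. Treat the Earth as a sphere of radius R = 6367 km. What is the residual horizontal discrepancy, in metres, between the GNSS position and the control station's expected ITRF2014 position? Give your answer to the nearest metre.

Observed coordinate differences: Δφ = -0.00392°, Δλ = -0.00634°.
Converting to metres (1° lat = 111125 m, cos φ = 0.667683): observed ΔN = -435.6 m, observed ΔE = -470.4 m.
Subtracting the expected shift leaves a residual of -435.6 − (-392.6) = -43.0 m north and -470.4 − (-483.3) = 12.9 m east.
Residual distance = √((-43.0)² + 12.9²) = 44.9 m.

45 m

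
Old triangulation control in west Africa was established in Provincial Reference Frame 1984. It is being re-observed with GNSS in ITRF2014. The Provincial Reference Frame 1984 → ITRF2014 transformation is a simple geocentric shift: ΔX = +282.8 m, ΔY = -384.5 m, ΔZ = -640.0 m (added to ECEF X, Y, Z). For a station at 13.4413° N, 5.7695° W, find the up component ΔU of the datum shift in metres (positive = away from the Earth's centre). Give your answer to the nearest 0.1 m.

At φ = 13.4413°, λ = -5.7695°: sin φ = 0.232449, cos φ = 0.972609, sin λ = -0.100527, cos λ = 0.994934.
ΔU = cos φ cos λ·ΔX + cos φ sin λ·ΔY + sin φ·ΔZ = (0.972609)(0.994934)(282.8) + (0.972609)(-0.100527)(-384.5) + (0.232449)(-640.0) = 162.49 m.

ΔU = 162.5 m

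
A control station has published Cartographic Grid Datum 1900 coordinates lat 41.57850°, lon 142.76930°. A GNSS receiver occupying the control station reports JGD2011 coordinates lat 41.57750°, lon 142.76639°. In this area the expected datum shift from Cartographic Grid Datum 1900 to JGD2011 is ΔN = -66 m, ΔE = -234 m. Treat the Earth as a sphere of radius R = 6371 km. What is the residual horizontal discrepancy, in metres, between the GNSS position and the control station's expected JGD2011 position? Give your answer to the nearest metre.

Observed coordinate differences: Δφ = -0.00100°, Δλ = -0.00291°.
Converting to metres (1° lat = 111195 m, cos φ = 0.748047): observed ΔN = -111.2 m, observed ΔE = -242.1 m.
Subtracting the expected shift leaves a residual of -111.2 − (-66) = -45.2 m north and -242.1 − (-234) = -8.1 m east.
Residual distance = √((-45.2)² + (-8.1)²) = 45.9 m.

46 m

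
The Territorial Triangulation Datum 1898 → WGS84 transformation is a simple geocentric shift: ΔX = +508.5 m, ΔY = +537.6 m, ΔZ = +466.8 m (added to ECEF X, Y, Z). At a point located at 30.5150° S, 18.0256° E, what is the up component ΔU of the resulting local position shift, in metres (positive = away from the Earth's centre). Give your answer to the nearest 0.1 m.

The local up (radial) axis is (cos φ cos λ, cos φ sin λ, sin φ), giving ΔU = 416.570 + 143.315 − 237.024 = 322.86 m.

ΔU = 322.9 m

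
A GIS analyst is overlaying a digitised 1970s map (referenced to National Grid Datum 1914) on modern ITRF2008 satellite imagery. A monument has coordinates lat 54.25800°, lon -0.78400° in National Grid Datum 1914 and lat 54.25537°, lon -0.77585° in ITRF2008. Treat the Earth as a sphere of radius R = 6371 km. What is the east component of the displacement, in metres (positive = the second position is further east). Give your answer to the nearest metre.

Δφ = 54.25537° − 54.25800° = -0.00263°; Δλ = -0.77585° − -0.78400° = +0.00815°.
1° along a meridian = πR/180 = 111195 m.
ΔN = Δφ × 111195 = -292.4 m; ΔE = Δλ × 111195 × cos(54.25800°) = +0.00815 × 111195 × 0.584136 = 529.4 m.

ΔE = 529 m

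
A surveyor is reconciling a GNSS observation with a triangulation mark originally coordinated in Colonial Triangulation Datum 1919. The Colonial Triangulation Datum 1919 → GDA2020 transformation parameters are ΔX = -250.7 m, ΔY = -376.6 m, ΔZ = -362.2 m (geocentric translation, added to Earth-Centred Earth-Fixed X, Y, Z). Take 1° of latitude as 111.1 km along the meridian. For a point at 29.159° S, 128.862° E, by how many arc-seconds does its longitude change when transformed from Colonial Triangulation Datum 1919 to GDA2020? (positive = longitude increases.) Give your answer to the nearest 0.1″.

sin φ = -0.487235, cos φ = 0.873271, sin λ = 0.778659, cos λ = -0.627447.
East component: ΔE = −sin λ·ΔX + cos λ·ΔY = −(0.778659)(-250.7) + (-0.627447)(-376.6) = 431.51 m.
1° of latitude spans 111100 m; at latitude φ, 1° of longitude spans that × cos φ = 97020.4 m, so Δλ = 431.51 / 97020.4 × 3600 = 16.011″.

Δλ = 16.0″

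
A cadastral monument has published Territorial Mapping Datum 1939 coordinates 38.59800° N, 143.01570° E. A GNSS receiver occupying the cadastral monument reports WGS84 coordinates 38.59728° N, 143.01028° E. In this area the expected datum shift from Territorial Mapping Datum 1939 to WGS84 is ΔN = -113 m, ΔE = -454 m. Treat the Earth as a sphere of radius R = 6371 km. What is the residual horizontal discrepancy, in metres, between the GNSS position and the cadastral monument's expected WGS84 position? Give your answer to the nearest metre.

Observed coordinate differences: Δφ = -0.00072°, Δλ = -0.00542°.
Converting to metres (1° lat = 111195 m, cos φ = 0.781542): observed ΔN = -80.1 m, observed ΔE = -471.0 m.
Subtracting the expected shift leaves a residual of -80.1 − (-113) = 32.9 m north and -471.0 − (-454) = -17.0 m east.
Residual distance = √(32.9² + (-17.0)²) = 37.1 m.

37 m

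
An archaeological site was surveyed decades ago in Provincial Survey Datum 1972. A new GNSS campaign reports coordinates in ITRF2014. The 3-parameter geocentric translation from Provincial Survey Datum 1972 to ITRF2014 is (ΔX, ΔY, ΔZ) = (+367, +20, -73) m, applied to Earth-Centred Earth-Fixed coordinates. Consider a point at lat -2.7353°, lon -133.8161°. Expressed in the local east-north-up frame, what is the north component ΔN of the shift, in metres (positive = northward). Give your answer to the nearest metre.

ΔN = -86 m

At φ = -2.7353°, λ = -133.8161°: sin φ = -0.047722, cos φ = 0.998861, sin λ = -0.721566, cos λ = -0.692346.
ΔN = −sin φ cos λ·ΔX − sin φ sin λ·ΔY + cos φ·ΔZ = −(-0.047722)(-0.692346)(367) − (-0.047722)(-0.721566)(20) + (0.998861)(-73) = -85.73 m.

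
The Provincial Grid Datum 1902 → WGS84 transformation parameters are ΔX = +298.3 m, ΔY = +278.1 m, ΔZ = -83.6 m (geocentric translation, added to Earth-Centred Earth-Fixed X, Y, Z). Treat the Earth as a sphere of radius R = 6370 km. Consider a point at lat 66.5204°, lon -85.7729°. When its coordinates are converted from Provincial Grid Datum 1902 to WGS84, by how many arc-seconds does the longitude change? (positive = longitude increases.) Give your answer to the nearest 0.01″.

sin φ = 0.917202, cos φ = 0.398423, sin λ = -0.997280, cos λ = 0.073710.
East component: ΔE = −sin λ·ΔX + cos λ·ΔY = −(-0.997280)(298.3) + (0.073710)(278.1) = 317.99 m.
1° of latitude spans πR/180 = 111177 m; at latitude φ, 1° of longitude spans that × cos φ = 44295.6 m, so Δλ = 317.99 / 44295.6 × 3600 = 25.844″.

Δλ = 25.84″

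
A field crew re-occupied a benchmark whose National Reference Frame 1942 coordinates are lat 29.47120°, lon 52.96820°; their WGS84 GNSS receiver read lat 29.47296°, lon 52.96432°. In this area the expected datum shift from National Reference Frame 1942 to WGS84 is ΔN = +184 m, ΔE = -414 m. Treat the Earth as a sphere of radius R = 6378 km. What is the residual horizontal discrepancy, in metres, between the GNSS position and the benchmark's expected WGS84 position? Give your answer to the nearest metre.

40 m

Observed coordinate differences: Δφ = +0.00176°, Δλ = -0.00388°.
Converting to metres (1° lat = 111317 m, cos φ = 0.870603): observed ΔN = 195.9 m, observed ΔE = -376.0 m.
Subtracting the expected shift leaves a residual of 195.9 − (184) = 11.9 m north and -376.0 − (-414) = 38.0 m east.
Residual distance = √(11.9² + 38.0²) = 39.8 m.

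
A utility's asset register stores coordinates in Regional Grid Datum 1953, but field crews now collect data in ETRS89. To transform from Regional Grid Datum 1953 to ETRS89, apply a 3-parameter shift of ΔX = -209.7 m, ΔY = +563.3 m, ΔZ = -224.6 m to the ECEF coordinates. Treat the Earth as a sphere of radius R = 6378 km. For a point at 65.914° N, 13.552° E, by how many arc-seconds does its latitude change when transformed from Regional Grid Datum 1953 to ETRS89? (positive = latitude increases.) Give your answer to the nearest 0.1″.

sin φ = 0.912934, cos φ = 0.408107, sin λ = 0.234328, cos λ = 0.972158.
North component: ΔN = −sin φ cos λ·ΔX − sin φ sin λ·ΔY + cos φ·ΔZ = −(0.912934)(0.972158)(-209.7) − (0.912934)(0.234328)(563.3) + (0.408107)(-224.6) = -26.05 m.
1° of latitude spans πR/180 = 111317 m, so Δφ = -26.05 / 111317 × 3600 = -0.843″.

Δφ = -0.8″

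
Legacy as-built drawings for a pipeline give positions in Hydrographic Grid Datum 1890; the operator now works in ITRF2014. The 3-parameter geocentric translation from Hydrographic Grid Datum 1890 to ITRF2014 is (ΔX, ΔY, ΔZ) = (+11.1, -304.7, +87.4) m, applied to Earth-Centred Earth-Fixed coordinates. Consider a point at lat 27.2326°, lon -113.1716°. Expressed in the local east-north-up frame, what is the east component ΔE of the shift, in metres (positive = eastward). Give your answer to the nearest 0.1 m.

At φ = 27.2326°, λ = -113.1716°: sin φ = 0.457604, cos φ = 0.889156, sin λ = -0.919330, cos λ = -0.393486.
ΔE = −sin λ·ΔX + cos λ·ΔY = −(-0.919330)·(11.1) + (-0.393486)·(-304.7) = 130.10 m.

ΔE = 130.1 m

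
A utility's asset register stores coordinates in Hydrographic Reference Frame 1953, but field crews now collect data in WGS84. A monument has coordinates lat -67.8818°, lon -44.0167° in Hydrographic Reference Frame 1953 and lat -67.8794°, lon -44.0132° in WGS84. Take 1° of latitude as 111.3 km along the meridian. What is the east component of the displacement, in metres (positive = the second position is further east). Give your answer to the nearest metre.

ΔE = 147 m

Δφ = -67.8794° − -67.8818° = +0.0024°; Δλ = -44.0132° − -44.0167° = +0.0035°.
ΔN = Δφ × 111300 = 267.1 m; ΔE = Δλ × 111300 × cos(-67.8818°) = +0.0035 × 111300 × 0.376519 = 146.7 m.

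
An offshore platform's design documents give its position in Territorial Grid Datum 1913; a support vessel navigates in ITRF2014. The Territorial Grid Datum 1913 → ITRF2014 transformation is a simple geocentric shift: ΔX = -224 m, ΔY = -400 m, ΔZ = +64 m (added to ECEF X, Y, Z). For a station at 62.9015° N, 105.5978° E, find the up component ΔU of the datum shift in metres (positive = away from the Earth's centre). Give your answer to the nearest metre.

ΔU = -91 m

At φ = 62.9015°, λ = 105.5978°: sin φ = 0.890225, cos φ = 0.455522, sin λ = 0.963173, cos λ = -0.268883.
ΔU = cos φ cos λ·ΔX + cos φ sin λ·ΔY + sin φ·ΔZ = (0.455522)(-0.268883)(-224) + (0.455522)(0.963173)(-400) + (0.890225)(64) = -91.09 m.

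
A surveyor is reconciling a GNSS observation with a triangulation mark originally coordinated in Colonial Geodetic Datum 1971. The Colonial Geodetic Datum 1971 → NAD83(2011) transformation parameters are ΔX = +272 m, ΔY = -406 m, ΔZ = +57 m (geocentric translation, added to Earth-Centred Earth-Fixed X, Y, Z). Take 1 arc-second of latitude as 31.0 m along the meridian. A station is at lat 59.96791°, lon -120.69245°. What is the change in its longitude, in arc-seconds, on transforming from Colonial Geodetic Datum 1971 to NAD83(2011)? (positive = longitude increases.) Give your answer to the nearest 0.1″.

Δλ = 28.4″

sin φ = 0.865745, cos φ = 0.500485, sin λ = -0.859920, cos λ = -0.510430.
East component: ΔE = −sin λ·ΔX + cos λ·ΔY = −(-0.859920)(272) + (-0.510430)(-406) = 441.13 m.
1° of latitude spans 3600 × 31.00 = 111600 m; at latitude φ, 1° of longitude spans that × cos φ = 55854.1 m, so Δλ = 441.13 / 55854.1 × 3600 = 28.433″.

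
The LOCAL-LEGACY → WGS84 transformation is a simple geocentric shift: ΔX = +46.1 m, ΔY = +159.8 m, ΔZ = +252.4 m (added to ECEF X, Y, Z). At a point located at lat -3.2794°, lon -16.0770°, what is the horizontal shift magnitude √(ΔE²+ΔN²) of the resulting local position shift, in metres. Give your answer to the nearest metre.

302 m

The local east axis at (φ, λ) is (−sin λ, cos λ, 0), so ΔE = −sin(-16.0770°)·46.1 + cos(-16.0770°)·159.8 = 166.32 m.
The local north axis is (−sin φ cos λ, −sin φ sin λ, cos φ), giving ΔN = 2.534 − 2.532 + 251.987 = 251.99 m.
Horizontal magnitude = √(ΔE² + ΔN²) = √(166.32² + 251.99²) = 301.93 m.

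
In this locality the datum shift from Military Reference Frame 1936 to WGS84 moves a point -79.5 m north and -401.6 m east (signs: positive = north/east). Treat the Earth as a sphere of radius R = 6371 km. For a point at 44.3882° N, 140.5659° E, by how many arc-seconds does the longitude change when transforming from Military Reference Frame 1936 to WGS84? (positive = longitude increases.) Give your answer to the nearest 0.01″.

At latitude 44.3882°, cos φ = 0.714617.
One radian of longitude at latitude φ spans R cos φ, so Δλ = ΔE / (R cos φ) = -401.6 / (6371000 × 0.714617) = -8.8209e-05 rad = -18.194″.

Δλ = -18.19″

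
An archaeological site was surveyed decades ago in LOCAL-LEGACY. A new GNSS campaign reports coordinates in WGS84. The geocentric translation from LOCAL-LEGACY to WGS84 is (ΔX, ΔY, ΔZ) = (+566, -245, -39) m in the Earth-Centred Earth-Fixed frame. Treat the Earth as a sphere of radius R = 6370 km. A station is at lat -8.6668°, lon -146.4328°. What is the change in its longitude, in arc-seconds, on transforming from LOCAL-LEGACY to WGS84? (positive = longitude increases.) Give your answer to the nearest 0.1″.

Δλ = 16.9″

sin φ = -0.150688, cos φ = 0.988581, sin λ = -0.552915, cos λ = -0.833238.
East component: ΔE = −sin λ·ΔX + cos λ·ΔY = −(-0.552915)(566) + (-0.833238)(-245) = 517.09 m.
1° of latitude spans πR/180 = 111177 m; at latitude φ, 1° of longitude spans that × cos φ = 109908.0 m, so Δλ = 517.09 / 109908.0 × 3600 = 16.937″.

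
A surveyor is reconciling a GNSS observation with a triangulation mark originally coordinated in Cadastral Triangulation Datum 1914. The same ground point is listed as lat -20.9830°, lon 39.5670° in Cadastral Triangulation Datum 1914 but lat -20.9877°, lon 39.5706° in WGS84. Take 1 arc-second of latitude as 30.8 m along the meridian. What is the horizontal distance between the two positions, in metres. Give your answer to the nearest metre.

Δφ = -20.9877° − -20.9830° = -0.0047°; Δλ = 39.5706° − 39.5670° = +0.0036°.
1° of latitude = 3600 × 30.80 = 110880 m.
ΔN = Δφ × 110880 = -521.1 m; ΔE = Δλ × 110880 × cos(-20.9830°) = +0.0036 × 110880 × 0.933687 = 372.7 m.
Distance = √(ΔE² + ΔN²) = √(372.7² + (-521.1)²) = 640.7 m.

641 m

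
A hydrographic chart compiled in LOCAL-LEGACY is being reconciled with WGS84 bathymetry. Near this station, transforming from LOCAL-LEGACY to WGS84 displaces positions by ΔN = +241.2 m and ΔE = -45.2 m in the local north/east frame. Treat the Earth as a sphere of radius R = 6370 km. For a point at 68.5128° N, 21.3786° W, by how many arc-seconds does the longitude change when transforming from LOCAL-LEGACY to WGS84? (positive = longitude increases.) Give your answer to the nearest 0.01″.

Δλ = -4.00″

At latitude 68.5128°, cos φ = 0.366293.
One radian of longitude at latitude φ spans R cos φ, so Δλ = ΔE / (R cos φ) = -45.2 / (6370000 × 0.366293) = -1.9372e-05 rad = -3.996″.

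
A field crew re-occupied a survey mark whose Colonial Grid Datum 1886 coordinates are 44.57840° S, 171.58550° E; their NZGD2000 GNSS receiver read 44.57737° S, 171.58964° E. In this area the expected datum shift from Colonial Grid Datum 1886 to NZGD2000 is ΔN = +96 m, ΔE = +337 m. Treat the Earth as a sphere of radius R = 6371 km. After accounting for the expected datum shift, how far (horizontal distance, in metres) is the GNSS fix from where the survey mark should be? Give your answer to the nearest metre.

Observed coordinate differences: Δφ = +0.00103°, Δλ = +0.00414°.
Converting to metres (1° lat = 111195 m, cos φ = 0.712291): observed ΔN = 114.5 m, observed ΔE = 327.9 m.
Subtracting the expected shift leaves a residual of 114.5 − (96) = 18.5 m north and 327.9 − (337) = -9.1 m east.
Residual distance = √(18.5² + (-9.1)²) = 20.6 m.

21 m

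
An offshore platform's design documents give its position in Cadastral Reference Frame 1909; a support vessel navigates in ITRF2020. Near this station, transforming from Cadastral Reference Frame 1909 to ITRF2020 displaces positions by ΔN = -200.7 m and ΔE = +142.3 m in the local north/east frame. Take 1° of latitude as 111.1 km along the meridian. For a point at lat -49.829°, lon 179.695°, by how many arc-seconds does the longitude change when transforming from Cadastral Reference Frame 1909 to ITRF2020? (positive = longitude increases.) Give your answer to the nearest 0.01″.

Δλ = 7.15″

At latitude -49.829°, cos φ = 0.645071.
1° of longitude at this latitude = 111.1 × cos φ = 71.67 km, so Δλ = 142.3 / 71667.4 = 0.0019856° = 7.148″.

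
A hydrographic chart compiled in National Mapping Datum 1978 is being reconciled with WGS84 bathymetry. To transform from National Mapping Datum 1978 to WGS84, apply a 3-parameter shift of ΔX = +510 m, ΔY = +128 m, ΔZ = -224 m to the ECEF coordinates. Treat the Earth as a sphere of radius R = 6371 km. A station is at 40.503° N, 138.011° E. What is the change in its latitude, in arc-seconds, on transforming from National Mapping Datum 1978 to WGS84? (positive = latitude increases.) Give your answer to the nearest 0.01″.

sin φ = 0.649488, cos φ = 0.760372, sin λ = 0.668988, cos λ = -0.743273.
North component: ΔN = −sin φ cos λ·ΔX − sin φ sin λ·ΔY + cos φ·ΔZ = −(0.649488)(-0.743273)(510) − (0.649488)(0.668988)(128) + (0.760372)(-224) = 20.26 m.
1° of latitude spans πR/180 = 111195 m, so Δφ = 20.26 / 111195 × 3600 = 0.656″.

Δφ = 0.66″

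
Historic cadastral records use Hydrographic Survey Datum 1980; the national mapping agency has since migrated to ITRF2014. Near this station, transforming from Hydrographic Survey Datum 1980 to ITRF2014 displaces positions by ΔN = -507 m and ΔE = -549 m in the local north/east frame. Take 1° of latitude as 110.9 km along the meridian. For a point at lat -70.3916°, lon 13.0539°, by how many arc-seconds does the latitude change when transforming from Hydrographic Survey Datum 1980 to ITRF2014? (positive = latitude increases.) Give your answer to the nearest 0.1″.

Δφ = -16.5″

1° of latitude = 110.9 km, so Δφ = -507.0 / 110900 = -0.0045717° = -16.458″.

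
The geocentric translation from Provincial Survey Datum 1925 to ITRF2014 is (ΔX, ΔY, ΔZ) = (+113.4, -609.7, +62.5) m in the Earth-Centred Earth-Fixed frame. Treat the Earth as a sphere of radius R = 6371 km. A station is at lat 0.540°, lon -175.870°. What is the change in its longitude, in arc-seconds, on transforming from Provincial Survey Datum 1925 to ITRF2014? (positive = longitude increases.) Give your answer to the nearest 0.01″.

sin φ = 0.009425, cos φ = 0.999956, sin λ = -0.072020, cos λ = -0.997403.
East component: ΔE = −sin λ·ΔX + cos λ·ΔY = −(-0.072020)(113.4) + (-0.997403)(-609.7) = 616.28 m.
1° of latitude spans πR/180 = 111195 m; at latitude φ, 1° of longitude spans that × cos φ = 111190.0 m, so Δλ = 616.28 / 111190.0 × 3600 = 19.953″.

Δλ = 19.95″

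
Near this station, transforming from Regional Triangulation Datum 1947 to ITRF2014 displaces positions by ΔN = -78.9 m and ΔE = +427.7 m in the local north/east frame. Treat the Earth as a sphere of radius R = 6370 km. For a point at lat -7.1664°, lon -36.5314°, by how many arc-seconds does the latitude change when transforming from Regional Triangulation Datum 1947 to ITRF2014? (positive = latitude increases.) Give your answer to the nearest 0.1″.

On a sphere of radius R, 1 rad of latitude = R, so Δφ = ΔN / R = -78.9 / 6370000 = -1.2386e-05 rad = -2.555″.

Δφ = -2.6″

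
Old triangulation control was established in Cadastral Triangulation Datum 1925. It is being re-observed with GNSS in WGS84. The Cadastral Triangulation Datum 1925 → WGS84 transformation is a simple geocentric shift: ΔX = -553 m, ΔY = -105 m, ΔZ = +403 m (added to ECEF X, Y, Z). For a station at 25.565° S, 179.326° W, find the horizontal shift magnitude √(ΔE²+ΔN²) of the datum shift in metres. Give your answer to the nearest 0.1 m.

At φ = -25.565°, λ = -179.326°: sin φ = -0.431535, cos φ = 0.902096, sin λ = -0.011763, cos λ = -0.999931.
ΔE = −sin λ·ΔX + cos λ·ΔY = −(-0.011763)·(-553) + (-0.999931)·(-105) = 98.49 m.
ΔN = −sin φ cos λ·ΔX − sin φ sin λ·ΔY + cos φ·ΔZ = −(-0.431535)(-0.999931)(-553) − (-0.431535)(-0.011763)(-105) + (0.902096)(403) = 602.70 m.
Horizontal magnitude = √(ΔE² + ΔN²) = √(98.49² + 602.70²) = 610.69 m.

610.7 m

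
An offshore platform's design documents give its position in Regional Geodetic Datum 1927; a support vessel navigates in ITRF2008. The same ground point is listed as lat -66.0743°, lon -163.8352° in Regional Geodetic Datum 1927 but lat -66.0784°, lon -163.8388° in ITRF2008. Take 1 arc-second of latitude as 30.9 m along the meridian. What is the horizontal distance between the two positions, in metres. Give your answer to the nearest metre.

Δφ = -66.0784° − -66.0743° = -0.0041°; Δλ = -163.8388° − -163.8352° = -0.0036°.
1° of latitude = 3600 × 30.90 = 111240 m.
ΔN = Δφ × 111240 = -456.1 m; ΔE = Δλ × 111240 × cos(-66.0743°) = -0.0036 × 111240 × 0.405552 = -162.4 m.
Distance = √(ΔE² + ΔN²) = √((-162.4)² + (-456.1)²) = 484.1 m.

484 m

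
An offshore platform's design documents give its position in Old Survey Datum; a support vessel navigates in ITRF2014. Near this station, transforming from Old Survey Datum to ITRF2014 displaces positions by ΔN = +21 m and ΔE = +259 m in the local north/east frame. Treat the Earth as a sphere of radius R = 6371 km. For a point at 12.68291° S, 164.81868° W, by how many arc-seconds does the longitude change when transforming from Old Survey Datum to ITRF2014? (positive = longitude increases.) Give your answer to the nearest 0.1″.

Δλ = 8.6″

At latitude -12.68291°, cos φ = 0.975600.
One radian of longitude at latitude φ spans R cos φ, so Δλ = ΔE / (R cos φ) = 259.0 / (6371000 × 0.975600) = 4.1670e-05 rad = 8.595″.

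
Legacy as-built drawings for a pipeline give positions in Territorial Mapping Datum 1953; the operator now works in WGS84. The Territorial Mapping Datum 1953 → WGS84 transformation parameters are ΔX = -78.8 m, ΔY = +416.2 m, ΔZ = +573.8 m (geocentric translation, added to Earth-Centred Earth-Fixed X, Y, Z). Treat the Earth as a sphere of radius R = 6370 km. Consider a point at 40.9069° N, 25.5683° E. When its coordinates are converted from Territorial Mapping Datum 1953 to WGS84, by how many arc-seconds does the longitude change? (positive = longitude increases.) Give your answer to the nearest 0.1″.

Δλ = 17.5″

sin φ = 0.654832, cos φ = 0.755775, sin λ = 0.431587, cos λ = 0.902071.
East component: ΔE = −sin λ·ΔX + cos λ·ΔY = −(0.431587)(-78.8) + (0.902071)(416.2) = 409.45 m.
1° of latitude spans πR/180 = 111177 m; at latitude φ, 1° of longitude spans that × cos φ = 84025.1 m, so Δλ = 409.45 / 84025.1 × 3600 = 17.543″.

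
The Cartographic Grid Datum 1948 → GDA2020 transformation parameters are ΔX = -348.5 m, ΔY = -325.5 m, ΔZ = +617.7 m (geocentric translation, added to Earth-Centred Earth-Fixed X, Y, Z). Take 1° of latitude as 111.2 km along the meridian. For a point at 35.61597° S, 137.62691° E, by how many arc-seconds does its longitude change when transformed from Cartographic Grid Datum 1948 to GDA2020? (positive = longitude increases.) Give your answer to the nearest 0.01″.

sin φ = -0.582350, cos φ = 0.812938, sin λ = 0.673955, cos λ = -0.738772.
East component: ΔE = −sin λ·ΔX + cos λ·ΔY = −(0.673955)(-348.5) + (-0.738772)(-325.5) = 475.34 m.
1° of latitude spans 111200 m; at latitude φ, 1° of longitude spans that × cos φ = 90398.8 m, so Δλ = 475.34 / 90398.8 × 3600 = 18.930″.

Δλ = 18.93″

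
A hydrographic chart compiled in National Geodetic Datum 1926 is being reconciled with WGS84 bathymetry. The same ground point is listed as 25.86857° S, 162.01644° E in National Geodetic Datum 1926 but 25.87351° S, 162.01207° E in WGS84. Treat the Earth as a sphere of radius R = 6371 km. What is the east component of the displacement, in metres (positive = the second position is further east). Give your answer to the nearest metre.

ΔE = -437 m

Δφ = -25.87351° − -25.86857° = -0.00494°; Δλ = 162.01207° − 162.01644° = -0.00437°.
1° along a meridian = πR/180 = 111195 m.
ΔN = Δφ × 111195 = -549.3 m; ΔE = Δλ × 111195 × cos(-25.86857°) = -0.00437 × 111195 × 0.899797 = -437.2 m.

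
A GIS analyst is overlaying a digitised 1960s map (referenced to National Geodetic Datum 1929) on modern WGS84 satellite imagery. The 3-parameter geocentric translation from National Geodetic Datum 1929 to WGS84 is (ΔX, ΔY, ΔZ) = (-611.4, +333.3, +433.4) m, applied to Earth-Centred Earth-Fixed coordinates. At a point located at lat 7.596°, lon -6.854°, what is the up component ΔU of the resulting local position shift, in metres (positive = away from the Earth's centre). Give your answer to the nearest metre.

ΔU = -584 m

The local up (radial) axis is (cos φ cos λ, cos φ sin λ, sin φ), giving ΔU = -601.704 − 39.427 + 57.290 = -583.84 m.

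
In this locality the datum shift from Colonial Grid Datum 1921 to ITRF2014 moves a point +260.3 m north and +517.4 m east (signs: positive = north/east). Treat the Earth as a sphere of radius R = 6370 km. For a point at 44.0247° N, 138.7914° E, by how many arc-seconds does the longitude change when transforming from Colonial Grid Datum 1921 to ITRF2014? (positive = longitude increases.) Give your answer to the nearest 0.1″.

Δλ = 23.3″

At latitude 44.0247°, cos φ = 0.719040.
One radian of longitude at latitude φ spans R cos φ, so Δλ = ΔE / (R cos φ) = 517.4 / (6370000 × 0.719040) = 1.1296e-04 rad = 23.300″.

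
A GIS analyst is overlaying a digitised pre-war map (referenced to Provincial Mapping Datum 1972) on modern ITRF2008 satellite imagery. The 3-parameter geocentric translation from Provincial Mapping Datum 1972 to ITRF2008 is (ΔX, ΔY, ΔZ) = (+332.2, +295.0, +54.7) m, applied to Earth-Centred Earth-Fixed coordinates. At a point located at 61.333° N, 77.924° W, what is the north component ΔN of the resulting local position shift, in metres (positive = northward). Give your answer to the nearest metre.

ΔN = 218 m

The local north axis is (−sin φ cos λ, −sin φ sin λ, cos φ), giving ΔN = -60.980 + 253.112 + 26.241 = 218.37 m.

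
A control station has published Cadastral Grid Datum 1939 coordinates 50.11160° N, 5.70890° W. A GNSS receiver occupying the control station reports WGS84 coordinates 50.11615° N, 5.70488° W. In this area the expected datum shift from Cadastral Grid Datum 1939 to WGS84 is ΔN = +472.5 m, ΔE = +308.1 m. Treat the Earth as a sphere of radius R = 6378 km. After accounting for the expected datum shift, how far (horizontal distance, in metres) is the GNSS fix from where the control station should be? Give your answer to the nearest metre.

40 m

Observed coordinate differences: Δφ = +0.00455°, Δλ = +0.00402°.
Converting to metres (1° lat = 111317 m, cos φ = 0.641294): observed ΔN = 506.5 m, observed ΔE = 287.0 m.
Subtracting the expected shift leaves a residual of 506.5 − (472.5) = 34.0 m north and 287.0 − (308.1) = -21.1 m east.
Residual distance = √(34.0² + (-21.1)²) = 40.0 m.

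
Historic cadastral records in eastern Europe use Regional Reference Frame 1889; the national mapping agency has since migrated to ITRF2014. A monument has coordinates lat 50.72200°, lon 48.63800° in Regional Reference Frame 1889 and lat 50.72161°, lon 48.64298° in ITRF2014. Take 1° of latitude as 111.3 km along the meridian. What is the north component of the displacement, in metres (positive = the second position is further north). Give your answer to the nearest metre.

ΔN = -43 m

Δφ = 50.72161° − 50.72200° = -0.00039°; Δλ = 48.64298° − 48.63800° = +0.00498°.
ΔN = Δφ × 111300 = -43.4 m; ΔE = Δλ × 111300 × cos(50.72200°) = +0.00498 × 111300 × 0.633084 = 350.9 m.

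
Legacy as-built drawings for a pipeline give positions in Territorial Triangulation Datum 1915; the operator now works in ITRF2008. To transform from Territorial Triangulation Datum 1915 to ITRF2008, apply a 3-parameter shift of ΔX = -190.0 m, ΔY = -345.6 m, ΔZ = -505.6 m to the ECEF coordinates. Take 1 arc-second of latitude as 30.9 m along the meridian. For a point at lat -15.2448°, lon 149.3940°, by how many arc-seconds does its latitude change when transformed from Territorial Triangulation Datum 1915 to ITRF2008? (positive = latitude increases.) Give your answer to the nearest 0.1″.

sin φ = -0.262944, cos φ = 0.964811, sin λ = 0.509132, cos λ = -0.860689.
North component: ΔN = −sin φ cos λ·ΔX − sin φ sin λ·ΔY + cos φ·ΔZ = −(-0.262944)(-0.860689)(-190.0) − (-0.262944)(0.509132)(-345.6) + (0.964811)(-505.6) = -491.08 m.
1° of latitude spans 3600 × 30.90 = 111240 m, so Δφ = -491.08 / 111240 × 3600 = -15.892″.

Δφ = -15.9″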